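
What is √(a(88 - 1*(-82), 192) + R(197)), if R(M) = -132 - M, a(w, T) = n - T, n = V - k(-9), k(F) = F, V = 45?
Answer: I*√467 ≈ 21.61*I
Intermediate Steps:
n = 54 (n = 45 - 1*(-9) = 45 + 9 = 54)
a(w, T) = 54 - T
√(a(88 - 1*(-82), 192) + R(197)) = √((54 - 1*192) + (-132 - 1*197)) = √((54 - 192) + (-132 - 197)) = √(-138 - 329) = √(-467) = I*√467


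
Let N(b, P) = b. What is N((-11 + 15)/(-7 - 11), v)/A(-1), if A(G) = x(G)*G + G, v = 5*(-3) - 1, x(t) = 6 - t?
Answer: 1/36 ≈ 0.027778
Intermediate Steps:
v = -16 (v = -15 - 1 = -16)
A(G) = G + G*(6 - G) (A(G) = (6 - G)*G + G = G*(6 - G) + G = G + G*(6 - G))
N((-11 + 15)/(-7 - 11), v)/A(-1) = ((-11 + 15)/(-7 - 11))/((-(7 - 1*(-1)))) = (4/(-18))/((-(7 + 1))) = (4*(-1/18))/((-1*8)) = -2/9/(-8) = -2/9*(-⅛) = 1/36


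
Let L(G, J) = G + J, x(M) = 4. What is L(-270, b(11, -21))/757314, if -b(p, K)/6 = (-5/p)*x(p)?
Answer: -475/1388409 ≈ -0.00034212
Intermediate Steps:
b(p, K) = 120/p (b(p, K) = -6*(-5/p)*4 = -(-120)/p = 120/p)
L(-270, b(11, -21))/757314 = (-270 + 120/11)/757314 = (-270 + 120*(1/11))*(1/757314) = (-270 + 120/11)*(1/757314) = -2850/11*1/757314 = -475/1388409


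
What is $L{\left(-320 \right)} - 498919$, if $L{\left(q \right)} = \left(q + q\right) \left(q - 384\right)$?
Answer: $-48359$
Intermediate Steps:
$L{\left(q \right)} = 2 q \left(-384 + q\right)$
$L{\left(-320 \right)} - 498919 = 2 \left(-320\right) \left(-384 - 320\right) - 498919 = 2 \left(-320\right) \left(-704\right) - 498919 = 450560 - 498919 = -48359$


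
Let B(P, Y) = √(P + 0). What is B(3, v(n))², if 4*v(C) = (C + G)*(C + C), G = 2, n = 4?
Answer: 3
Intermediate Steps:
v(C) = C*(2 + C)/2 (v(C) = ((C + 2)*(C + C))/4 = ((2 + C)*(2*C))/4 = (2*C*(2 + C))/4 = C*(2 + C)/2)
B(P, Y) = √P
B(3, v(n))² = (√3)² = 3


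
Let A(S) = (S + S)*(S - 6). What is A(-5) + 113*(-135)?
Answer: -15145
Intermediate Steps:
A(S) = 2*S*(-6 + S) (A(S) = (2*S)*(-6 + S) = 2*S*(-6 + S))
A(-5) + 113*(-135) = 2*(-5)*(-6 - 5) + 113*(-135) = 2*(-5)*(-11) - 15255 = 110 - 15255 = -15145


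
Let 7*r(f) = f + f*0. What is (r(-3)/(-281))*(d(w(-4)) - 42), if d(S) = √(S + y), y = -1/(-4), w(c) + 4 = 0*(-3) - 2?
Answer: -18/281 + 3*I*√23/3934 ≈ -0.064057 + 0.0036572*I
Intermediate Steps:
w(c) = -6 (w(c) = -4 + (0*(-3) - 2) = -4 + (0 - 2) = -4 - 2 = -6)
y = ¼ (y = -1*(-¼) = ¼ ≈ 0.25000)
r(f) = f/7 (r(f) = (f + f*0)/7 = (f + 0)/7 = f/7)
d(S) = √(¼ + S) (d(S) = √(S + ¼) = √(¼ + S))
(r(-3)/(-281))*(d(w(-4)) - 42) = (((⅐)*(-3))/(-281))*(√(1 + 4*(-6))/2 - 42) = (-3/7*(-1/281))*(√(1 - 24)/2 - 42) = 3*(√(-23)/2 - 42)/1967 = 3*((I*√23)/2 - 42)/1967 = 3*(I*√23/2 - 42)/1967 = 3*(-42 + I*√23/2)/1967 = -18/281 + 3*I*√23/3934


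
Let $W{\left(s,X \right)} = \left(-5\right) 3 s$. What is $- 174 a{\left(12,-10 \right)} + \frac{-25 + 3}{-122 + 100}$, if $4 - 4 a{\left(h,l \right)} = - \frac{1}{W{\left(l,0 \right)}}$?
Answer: $- \frac{17329}{100} \approx -173.29$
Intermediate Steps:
$W{\left(s,X \right)} = - 15 s$
$a{\left(h,l \right)} = 1 - \frac{1}{60 l}$ ($a{\left(h,l \right)} = 1 - \frac{\left(-1\right) \frac{1}{\left(-15\right) l}}{4} = 1 - \frac{\left(-1\right) \left(- \frac{1}{15 l}\right)}{4} = 1 - \frac{\frac{1}{15} \frac{1}{l}}{4} = 1 - \frac{1}{60 l}$)
$- 174 a{\left(12,-10 \right)} + \frac{-25 + 3}{-122 + 100} = - 174 \frac{- \frac{1}{60} - 10}{-10} + \frac{-25 + 3}{-122 + 100} = - 174 \left(\left(- \frac{1}{10}\right) \left(- \frac{601}{60}\right)\right) - \frac{22}{-22} = \left(-174\right) \frac{601}{600} - -1 = - \frac{17429}{100} + 1 = - \frac{17329}{100}$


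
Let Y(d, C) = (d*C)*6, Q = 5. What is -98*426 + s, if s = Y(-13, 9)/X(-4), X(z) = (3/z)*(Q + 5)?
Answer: -208272/5 ≈ -41654.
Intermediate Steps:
Y(d, C) = 6*C*d (Y(d, C) = (C*d)*6 = 6*C*d)
X(z) = 30/z (X(z) = (3/z)*(5 + 5) = (3/z)*10 = 30/z)
s = 468/5 (s = (6*9*(-13))/((30/(-4))) = -702/(30*(-1/4)) = -702/(-15/2) = -702*(-2/15) = 468/5 ≈ 93.600)
-98*426 + s = -98*426 + 468/5 = -41748 + 468/5 = -208272/5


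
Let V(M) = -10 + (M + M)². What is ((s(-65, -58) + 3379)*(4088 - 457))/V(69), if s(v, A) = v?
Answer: 6016567/9517 ≈ 632.19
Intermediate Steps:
V(M) = -10 + 4*M² (V(M) = -10 + (2*M)² = -10 + 4*M²)
((s(-65, -58) + 3379)*(4088 - 457))/V(69) = ((-65 + 3379)*(4088 - 457))/(-10 + 4*69²) = (3314*3631)/(-10 + 4*4761) = 12033134/(-10 + 19044) = 12033134/19034 = 12033134*(1/19034) = 6016567/9517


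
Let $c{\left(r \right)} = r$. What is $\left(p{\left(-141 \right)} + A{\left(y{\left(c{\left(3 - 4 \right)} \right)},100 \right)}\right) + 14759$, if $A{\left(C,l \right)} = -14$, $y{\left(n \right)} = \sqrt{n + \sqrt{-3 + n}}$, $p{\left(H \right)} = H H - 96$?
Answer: $34530$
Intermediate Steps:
$p{\left(H \right)} = -96 + H^{2}$ ($p{\left(H \right)} = H^{2} - 96 = -96 + H^{2}$)
$\left(p{\left(-141 \right)} + A{\left(y{\left(c{\left(3 - 4 \right)} \right)},100 \right)}\right) + 14759 = \left(\left(-96 + \left(-141\right)^{2}\right) - 14\right) + 14759 = \left(\left(-96 + 19881\right) - 14\right) + 14759 = \left(19785 - 14\right) + 14759 = 19771 + 14759 = 34530$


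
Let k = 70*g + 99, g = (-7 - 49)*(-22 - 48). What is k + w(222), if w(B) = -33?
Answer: 274466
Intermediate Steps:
g = 3920 (g = -56*(-70) = 3920)
k = 274499 (k = 70*3920 + 99 = 274400 + 99 = 274499)
k + w(222) = 274499 - 33 = 274466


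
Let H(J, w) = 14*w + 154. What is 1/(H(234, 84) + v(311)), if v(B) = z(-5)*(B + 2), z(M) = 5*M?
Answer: -1/6495 ≈ -0.00015396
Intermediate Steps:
H(J, w) = 154 + 14*w
v(B) = -50 - 25*B (v(B) = (5*(-5))*(B + 2) = -25*(2 + B) = -50 - 25*B)
1/(H(234, 84) + v(311)) = 1/((154 + 14*84) + (-50 - 25*311)) = 1/((154 + 1176) + (-50 - 7775)) = 1/(1330 - 7825) = 1/(-6495) = -1/6495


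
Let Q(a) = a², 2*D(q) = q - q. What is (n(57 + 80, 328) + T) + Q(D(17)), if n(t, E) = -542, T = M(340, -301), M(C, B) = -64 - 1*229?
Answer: -835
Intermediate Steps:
D(q) = 0 (D(q) = (q - q)/2 = (½)*0 = 0)
M(C, B) = -293 (M(C, B) = -64 - 229 = -293)
T = -293
(n(57 + 80, 328) + T) + Q(D(17)) = (-542 - 293) + 0² = -835 + 0 = -835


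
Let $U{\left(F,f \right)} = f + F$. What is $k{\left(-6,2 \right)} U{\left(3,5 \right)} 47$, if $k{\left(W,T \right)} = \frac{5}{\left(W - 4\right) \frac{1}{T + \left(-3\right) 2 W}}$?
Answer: $-7144$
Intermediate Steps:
$U{\left(F,f \right)} = F + f$
$k{\left(W,T \right)} = \frac{5 \left(T - 6 W\right)}{-4 + W}$ ($k{\left(W,T \right)} = \frac{5}{\left(-4 + W\right) \frac{1}{T - 6 W}} = \frac{5}{\frac{1}{T - 6 W} \left(-4 + W\right)} = 5 \frac{T - 6 W}{-4 + W} = \frac{5 \left(T - 6 W\right)}{-4 + W}$)
$k{\left(-6,2 \right)} U{\left(3,5 \right)} 47 = \frac{5 \left(2 - -36\right)}{-4 - 6} \left(3 + 5\right) 47 = \frac{5 \left(2 + 36\right)}{-10} \cdot 8 \cdot 47 = 5 \left(- \frac{1}{10}\right) 38 \cdot 8 \cdot 47 = \left(-19\right) 8 \cdot 47 = \left(-152\right) 47 = -7144$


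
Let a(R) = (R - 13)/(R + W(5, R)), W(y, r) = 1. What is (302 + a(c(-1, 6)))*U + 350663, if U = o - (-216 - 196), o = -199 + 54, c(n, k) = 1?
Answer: 429695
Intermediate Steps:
a(R) = (-13 + R)/(1 + R) (a(R) = (R - 13)/(R + 1) = (-13 + R)/(1 + R))
o = -145
U = 267 (U = -145 - (-216 - 196) = -145 - 1*(-412) = -145 + 412 = 267)
(302 + a(c(-1, 6)))*U + 350663 = (302 + (-13 + 1)/(1 + 1))*267 + 350663 = (302 - 12/2)*267 + 350663 = (302 + (½)*(-12))*267 + 350663 = (302 - 6)*267 + 350663 = 296*267 + 350663 = 79032 + 350663 = 429695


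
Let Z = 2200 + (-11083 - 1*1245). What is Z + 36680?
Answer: 26552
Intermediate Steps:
Z = -10128 (Z = 2200 + (-11083 - 1245) = 2200 - 12328 = -10128)
Z + 36680 = -10128 + 36680 = 26552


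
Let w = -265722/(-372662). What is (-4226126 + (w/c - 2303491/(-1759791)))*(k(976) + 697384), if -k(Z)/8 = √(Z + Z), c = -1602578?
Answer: -774372057972647973492472233092/262745561218882269 + 35532656119332727954411216*√122/262745561218882269 ≈ -2.9457e+12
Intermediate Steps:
w = 132861/186331 (w = -265722*(-1/372662) = 132861/186331 ≈ 0.71304)
k(Z) = -8*√2*√Z (k(Z) = -8*√(Z + Z) = -8*√2*√Z)
(-4226126 + (w/c - 2303491/(-1759791)))*(k(976) + 697384) = (-4226126 + ((132861/186331)/(-1602578) - 2303491/(-1759791)))*(-8*√2*√976 + 697384) = (-4226126 + ((132861/186331)*(-1/1602578) - 2303491*(-1/1759791)))*(-8*√2*4*√61 + 697384) = (-4226126 + (-132861/298609961318 + 2303491/1759791))*(-32*√122 + 697384) = (-4226126 + 687845124598769087/525491122437764538)*(697384 - 32*√122) = -2220791007458295497150701*(697384 - 32*√122)/525491122437764538 = -774372057972647973492472233092/262745561218882269 + 35532656119332727954411216*√122/262745561218882269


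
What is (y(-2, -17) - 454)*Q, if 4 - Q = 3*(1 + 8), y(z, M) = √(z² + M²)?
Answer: 10442 - 23*√293 ≈ 10048.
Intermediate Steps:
y(z, M) = √(M² + z²)
Q = -23 (Q = 4 - 3*(1 + 8) = 4 - 3*9 = 4 - 1*27 = 4 - 27 = -23)
(y(-2, -17) - 454)*Q = (√((-17)² + (-2)²) - 454)*(-23) = (√(289 + 4) - 454)*(-23) = (√293 - 454)*(-23) = (-454 + √293)*(-23) = 10442 - 23*√293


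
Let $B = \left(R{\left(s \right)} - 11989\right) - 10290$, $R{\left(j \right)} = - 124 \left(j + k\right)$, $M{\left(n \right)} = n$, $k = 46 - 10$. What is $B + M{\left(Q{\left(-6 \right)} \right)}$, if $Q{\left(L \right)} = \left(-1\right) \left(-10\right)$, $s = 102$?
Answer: $-39381$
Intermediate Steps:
$Q{\left(L \right)} = 10$
$k = 36$
$R{\left(j \right)} = -4464 - 124 j$ ($R{\left(j \right)} = - 124 \left(j + 36\right) = - 124 \left(36 + j\right) = -4464 - 124 j$)
$B = -39391$ ($B = \left(\left(-4464 - 12648\right) - 11989\right) - 10290 = \left(-17112 - 11989\right) - 10290 = -29101 - 10290 = -39391$)
$B + M{\left(Q{\left(-6 \right)} \right)} = -39391 + 10 = -39381$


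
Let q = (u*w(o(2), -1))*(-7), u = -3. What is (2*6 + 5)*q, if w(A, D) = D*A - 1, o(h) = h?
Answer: -1071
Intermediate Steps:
w(A, D) = -1 + A*D (w(A, D) = A*D - 1 = -1 + A*D)
q = -63 (q = -3*(-1 + 2*(-1))*(-7) = -3*(-1 - 2)*(-7) = -3*(-3)*(-7) = 9*(-7) = -63)
(2*6 + 5)*q = (2*6 + 5)*(-63) = (12 + 5)*(-63) = 17*(-63) = -1071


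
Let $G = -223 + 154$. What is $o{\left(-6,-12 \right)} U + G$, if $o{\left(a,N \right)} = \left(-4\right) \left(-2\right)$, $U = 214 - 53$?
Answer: $1219$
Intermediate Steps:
$U = 161$
$o{\left(a,N \right)} = 8$
$G = -69$
$o{\left(-6,-12 \right)} U + G = 8 \cdot 161 - 69 = 1288 - 69 = 1219$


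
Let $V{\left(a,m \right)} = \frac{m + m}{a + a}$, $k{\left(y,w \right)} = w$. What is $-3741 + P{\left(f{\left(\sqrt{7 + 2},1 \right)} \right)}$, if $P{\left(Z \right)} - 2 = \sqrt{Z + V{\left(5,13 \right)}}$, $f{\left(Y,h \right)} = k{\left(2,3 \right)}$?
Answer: $-3739 + \frac{2 \sqrt{35}}{5} \approx -3736.6$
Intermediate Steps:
$f{\left(Y,h \right)} = 3$
$V{\left(a,m \right)} = \frac{m}{a}$ ($V{\left(a,m \right)} = \frac{2 m}{2 a} = 2 m \frac{1}{2 a} = \frac{m}{a}$)
$P{\left(Z \right)} = 2 + \sqrt{\frac{13}{5} + Z}$ ($P{\left(Z \right)} = 2 + \sqrt{Z + \frac{13}{5}} = 2 + \sqrt{\frac{13}{5} + Z}$)
$-3741 + P{\left(f{\left(\sqrt{7 + 2},1 \right)} \right)} = -3741 + \left(2 + \frac{\sqrt{65 + 25 \cdot 3}}{5}\right) = -3741 + \left(2 + \frac{\sqrt{65 + 75}}{5}\right) = -3741 + \left(2 + \frac{\sqrt{140}}{5}\right) = -3741 + \left(2 + \frac{2 \sqrt{35}}{5}\right) = -3739 + \frac{2 \sqrt{35}}{5}$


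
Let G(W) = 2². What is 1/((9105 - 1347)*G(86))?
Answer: 1/31032 ≈ 3.2225e-5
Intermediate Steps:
G(W) = 4
1/((9105 - 1347)*G(86)) = 1/((9105 - 1347)*4) = (¼)/7758 = (1/7758)*(¼) = 1/31032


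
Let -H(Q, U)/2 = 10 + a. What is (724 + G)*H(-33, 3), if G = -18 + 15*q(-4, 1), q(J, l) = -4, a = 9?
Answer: -24548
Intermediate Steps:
H(Q, U) = -38 (H(Q, U) = -2*(10 + 9) = -2*19 = -38)
G = -78 (G = -18 + 15*(-4) = -18 - 60 = -78)
(724 + G)*H(-33, 3) = (724 - 78)*(-38) = 646*(-38) = -24548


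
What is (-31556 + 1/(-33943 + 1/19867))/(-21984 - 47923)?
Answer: 21279649142347/47141476461060 ≈ 0.45140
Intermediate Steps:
(-31556 + 1/(-33943 + 1/19867))/(-21984 - 47923) = (-31556 + 1/(-33943 + 1/19867))/(-69907) = (-31556 + 1/(-674345580/19867))*(-1/69907) = (-31556 - 19867/674345580)*(-1/69907) = -21279649142347/674345580*(-1/69907) = 21279649142347/47141476461060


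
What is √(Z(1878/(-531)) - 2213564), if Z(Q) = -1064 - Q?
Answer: I*√69381969810/177 ≈ 1488.2*I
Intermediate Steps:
√(Z(1878/(-531)) - 2213564) = √((-1064 - 1878/(-531)) - 2213564) = √((-1064 - 1878*(-1)/531) - 2213564) = √((-1064 - 1*(-626/177)) - 2213564) = √((-1064 + 626/177) - 2213564) = √(-187702/177 - 2213564) = √(-391988530/177) = I*√69381969810/177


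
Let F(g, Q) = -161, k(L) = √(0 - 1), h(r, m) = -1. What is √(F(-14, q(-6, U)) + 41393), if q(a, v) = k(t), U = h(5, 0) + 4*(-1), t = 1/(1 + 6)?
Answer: 4*√2577 ≈ 203.06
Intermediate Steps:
t = ⅐ (t = 1/7 = ⅐ ≈ 0.14286)
U = -5 (U = -1 + 4*(-1) = -1 - 4 = -5)
k(L) = I (k(L) = √(-1) = I)
q(a, v) = I
√(F(-14, q(-6, U)) + 41393) = √(-161 + 41393) = √41232 = 4*√2577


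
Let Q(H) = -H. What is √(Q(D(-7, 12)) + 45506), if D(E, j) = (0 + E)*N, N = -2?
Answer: 2*√11373 ≈ 213.29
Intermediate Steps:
D(E, j) = -2*E (D(E, j) = (0 + E)*(-2) = E*(-2) = -2*E)
√(Q(D(-7, 12)) + 45506) = √(-(-2)*(-7) + 45506) = √(-1*14 + 45506) = √(-14 + 45506) = √45492 = 2*√11373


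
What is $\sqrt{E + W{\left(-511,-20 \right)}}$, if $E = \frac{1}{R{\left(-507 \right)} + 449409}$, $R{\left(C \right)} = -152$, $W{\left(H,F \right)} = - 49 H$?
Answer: $\frac{2 \sqrt{1263416935976042}}{449257} \approx 158.24$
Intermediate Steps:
$E = \frac{1}{449257}$ ($E = \frac{1}{-152 + 449409} = \frac{1}{449257} \approx 2.2259 \cdot 10^{-6}$)
$\sqrt{E + W{\left(-511,-20 \right)}} = \sqrt{\frac{1}{449257} - -25039} = \sqrt{\frac{1}{449257} + 25039} = \sqrt{\frac{11248946024}{449257}} = \frac{2 \sqrt{1263416935976042}}{449257}$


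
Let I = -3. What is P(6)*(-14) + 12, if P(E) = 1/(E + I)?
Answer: 22/3 ≈ 7.3333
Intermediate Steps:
P(E) = 1/(-3 + E) (P(E) = 1/(E - 3) = 1/(-3 + E))
P(6)*(-14) + 12 = -14/(-3 + 6) + 12 = -14/3 + 12 = 22/3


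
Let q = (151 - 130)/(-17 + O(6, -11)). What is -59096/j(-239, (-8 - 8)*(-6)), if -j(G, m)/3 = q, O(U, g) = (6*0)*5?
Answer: -1004632/63 ≈ -15947.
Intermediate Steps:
O(U, g) = 0 (O(U, g) = 0*5 = 0)
q = -21/17 (q = (151 - 130)/(-17 + 0) = 21/(-17) = 21*(-1/17) = -21/17 ≈ -1.2353)
j(G, m) = 63/17 (j(G, m) = -3*(-21/17) = 63/17)
-59096/j(-239, (-8 - 8)*(-6)) = -59096/63/17 = -59096*17/63 = -1004632/63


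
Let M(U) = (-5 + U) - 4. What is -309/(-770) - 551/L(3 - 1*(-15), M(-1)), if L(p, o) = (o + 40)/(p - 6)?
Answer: -169399/770 ≈ -220.00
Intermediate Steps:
M(U) = -9 + U
L(p, o) = (40 + o)/(-6 + p)
-309/(-770) - 551/L(3 - 1*(-15), M(-1)) = -309/(-770) - 551*(-6 + (3 - 1*(-15)))/(40 + (-9 - 1)) = -309*(-1/770) - 551*(-6 + (3 + 15))/(40 - 10) = 309/770 - 551/(30/(-6 + 18)) = 309/770 - 551/(30/12) = 309/770 - 551/((1/12)*30) = 309/770 - 551/5/2 = 309/770 - 551*⅖ = 309/770 - 1102/5 = -169399/770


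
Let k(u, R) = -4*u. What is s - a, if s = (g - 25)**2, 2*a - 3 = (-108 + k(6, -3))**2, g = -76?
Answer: 2975/2 ≈ 1487.5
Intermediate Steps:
a = 17427/2 (a = 3/2 + (-108 - 4*6)**2/2 = 3/2 + (-108 - 24)**2/2 = 3/2 + (1/2)*(-132)**2 = 3/2 + (1/2)*17424 = 3/2 + 8712 = 17427/2 ≈ 8713.5)
s = 10201 (s = (-76 - 25)**2 = (-101)**2 = 10201)
s - a = 10201 - 1*17427/2 = 10201 - 17427/2 = 2975/2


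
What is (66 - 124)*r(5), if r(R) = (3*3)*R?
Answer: -2610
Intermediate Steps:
r(R) = 9*R
(66 - 124)*r(5) = (66 - 124)*(9*5) = -58*45 = -2610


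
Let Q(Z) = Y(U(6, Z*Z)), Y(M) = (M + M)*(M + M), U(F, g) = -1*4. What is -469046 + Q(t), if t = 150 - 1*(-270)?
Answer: -468982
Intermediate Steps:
t = 420 (t = 150 + 270 = 420)
U(F, g) = -4
Y(M) = 4*M² (Y(M) = (2*M)*(2*M) = 4*M²)
Q(Z) = 64 (Q(Z) = 4*(-4)² = 4*16 = 64)
-469046 + Q(t) = -469046 + 64 = -468982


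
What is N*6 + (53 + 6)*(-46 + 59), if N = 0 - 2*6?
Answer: 695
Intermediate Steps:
N = -12 (N = 0 - 12 = -12)
N*6 + (53 + 6)*(-46 + 59) = -12*6 + (53 + 6)*(-46 + 59) = -72 + 59*13 = -72 + 767 = 695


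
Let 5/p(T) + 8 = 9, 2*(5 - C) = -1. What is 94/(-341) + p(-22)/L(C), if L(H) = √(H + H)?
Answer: -94/341 + 5*√11/11 ≈ 1.2319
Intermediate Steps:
C = 11/2 (C = 5 - ½*(-1) = 5 + ½ = 11/2 ≈ 5.5000)
L(H) = √2*√H (L(H) = √(2*H) = √2*√H)
p(T) = 5 (p(T) = 5/(-8 + 9) = 5/1 = 5*1 = 5)
94/(-341) + p(-22)/L(C) = 94/(-341) + 5/((√2*√(11/2))) = 94*(-1/341) + 5/((√2*(√22/2))) = -94/341 + 5/(√11) = -94/341 + 5*(√11/11) = -94/341 + 5*√11/11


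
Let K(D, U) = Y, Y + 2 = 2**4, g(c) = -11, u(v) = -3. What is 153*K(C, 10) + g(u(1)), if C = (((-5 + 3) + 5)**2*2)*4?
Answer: 2131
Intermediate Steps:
C = 72 (C = ((-2 + 5)**2*2)*4 = (3**2*2)*4 = (9*2)*4 = 18*4 = 72)
Y = 14 (Y = -2 + 2**4 = -2 + 16 = 14)
K(D, U) = 14
153*K(C, 10) + g(u(1)) = 153*14 - 11 = 2142 - 11 = 2131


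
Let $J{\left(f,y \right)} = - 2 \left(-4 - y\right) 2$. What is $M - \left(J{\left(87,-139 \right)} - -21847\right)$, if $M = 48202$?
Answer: $26895$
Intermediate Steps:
$J{\left(f,y \right)} = 16 + 4 y$ ($J{\left(f,y \right)} = \left(8 + 2 y\right) 2 = 16 + 4 y$)
$M - \left(J{\left(87,-139 \right)} - -21847\right) = 48202 - \left(\left(16 + 4 \left(-139\right)\right) - -21847\right) = 48202 - \left(\left(16 - 556\right) + 21847\right) = 48202 - \left(-540 + 21847\right) = 48202 - 21307 = 26895$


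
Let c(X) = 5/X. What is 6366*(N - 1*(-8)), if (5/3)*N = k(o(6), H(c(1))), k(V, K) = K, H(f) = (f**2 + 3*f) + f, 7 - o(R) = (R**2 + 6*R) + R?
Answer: 222810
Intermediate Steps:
o(R) = 7 - R**2 - 7*R (o(R) = 7 - ((R**2 + 6*R) + R) = 7 - (R**2 + 7*R) = 7 + (-R**2 - 7*R) = 7 - R**2 - 7*R)
H(f) = f**2 + 4*f
N = 27 (N = 3*((5/1)*(4 + 5/1))/5 = 3*((5*1)*(4 + 5*1))/5 = 3*(5*(4 + 5))/5 = 3*(5*9)/5 = (3/5)*45 = 27)
6366*(N - 1*(-8)) = 6366*(27 - 1*(-8)) = 6366*(27 + 8) = 6366*35 = 222810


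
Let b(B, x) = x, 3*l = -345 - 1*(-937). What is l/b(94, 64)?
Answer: 37/12 ≈ 3.0833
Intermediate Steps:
l = 592/3 (l = (-345 - 1*(-937))/3 = (-345 + 937)/3 = (⅓)*592 = 592/3 ≈ 197.33)
l/b(94, 64) = (592/3)/64 = (592/3)*(1/64) = 37/12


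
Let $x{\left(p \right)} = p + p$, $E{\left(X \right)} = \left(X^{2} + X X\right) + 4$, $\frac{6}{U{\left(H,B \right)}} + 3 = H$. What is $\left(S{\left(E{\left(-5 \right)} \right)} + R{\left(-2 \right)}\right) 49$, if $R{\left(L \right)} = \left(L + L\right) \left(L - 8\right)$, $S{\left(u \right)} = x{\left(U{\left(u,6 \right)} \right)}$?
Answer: $\frac{33516}{17} \approx 1971.5$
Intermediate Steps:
$U{\left(H,B \right)} = \frac{6}{-3 + H}$
$E{\left(X \right)} = 4 + 2 X^{2}$ ($E{\left(X \right)} = \left(X^{2} + X^{2}\right) + 4 = 2 X^{2} + 4 = 4 + 2 X^{2}$)
$x{\left(p \right)} = 2 p$
$S{\left(u \right)} = \frac{12}{-3 + u}$ ($S{\left(u \right)} = 2 \frac{6}{-3 + u} = \frac{12}{-3 + u}$)
$R{\left(L \right)} = 2 L \left(-8 + L\right)$
$\left(S{\left(E{\left(-5 \right)} \right)} + R{\left(-2 \right)}\right) 49 = \left(\frac{12}{-3 + \left(4 + 2 \left(-5\right)^{2}\right)} + 2 \left(-2\right) \left(-8 - 2\right)\right) 49 = \left(\frac{12}{-3 + \left(4 + 2 \cdot 25\right)} + 2 \left(-2\right) \left(-10\right)\right) 49 = \left(\frac{12}{-3 + \left(4 + 50\right)} + 40\right) 49 = \left(\frac{12}{-3 + 54} + 40\right) 49 = \left(\frac{12}{51} + 40\right) 49 = \left(12 \cdot \frac{1}{51} + 40\right) 49 = \left(\frac{4}{17} + 40\right) 49 = \frac{684}{17} \cdot 49 = \frac{33516}{17}$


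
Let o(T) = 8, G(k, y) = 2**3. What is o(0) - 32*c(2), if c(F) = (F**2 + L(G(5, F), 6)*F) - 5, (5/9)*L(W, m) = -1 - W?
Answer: 5384/5 ≈ 1076.8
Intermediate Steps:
G(k, y) = 8
L(W, m) = -9/5 - 9*W/5 (L(W, m) = 9*(-1 - W)/5 = -9/5 - 9*W/5)
c(F) = -5 + F**2 - 81*F/5 (c(F) = (F**2 + (-9/5 - 9/5*8)*F) - 5 = (F**2 + (-9/5 - 72/5)*F) - 5 = (F**2 - 81*F/5) - 5 = -5 + F**2 - 81*F/5)
o(0) - 32*c(2) = 8 - 32*(-5 + 2**2 - 81/5*2) = 8 - 32*(-5 + 4 - 162/5) = 8 - 32*(-167/5) = 8 + 5344/5 = 5384/5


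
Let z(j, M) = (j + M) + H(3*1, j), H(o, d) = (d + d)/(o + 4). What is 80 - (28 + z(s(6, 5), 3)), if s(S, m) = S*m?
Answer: 73/7 ≈ 10.429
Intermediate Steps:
H(o, d) = 2*d/(4 + o) (H(o, d) = (2*d)/(4 + o) = 2*d/(4 + o))
z(j, M) = M + 9*j/7 (z(j, M) = (j + M) + 2*j/(4 + 3*1) = (M + j) + 2*j/(4 + 3) = (M + j) + 2*j/7 = M + 9*j/7)
80 - (28 + z(s(6, 5), 3)) = 80 - (28 + (3 + 9*(6*5)/7)) = 80 - (28 + (3 + (9/7)*30)) = 80 - (28 + (3 + 270/7)) = 80 - (28 + 291/7) = 80 - 1*487/7 = 80 - 487/7 = 73/7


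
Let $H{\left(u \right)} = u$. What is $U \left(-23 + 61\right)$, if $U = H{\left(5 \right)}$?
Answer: $190$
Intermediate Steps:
$U = 5$
$U \left(-23 + 61\right) = 5 \left(-23 + 61\right) = 5 \cdot 38 = 190$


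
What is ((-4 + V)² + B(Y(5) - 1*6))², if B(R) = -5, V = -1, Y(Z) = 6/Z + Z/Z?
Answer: 400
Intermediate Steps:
Y(Z) = 1 + 6/Z (Y(Z) = 6/Z + 1 = 1 + 6/Z)
((-4 + V)² + B(Y(5) - 1*6))² = ((-4 - 1)² - 5)² = ((-5)² - 5)² = (25 - 5)² = 20² = 400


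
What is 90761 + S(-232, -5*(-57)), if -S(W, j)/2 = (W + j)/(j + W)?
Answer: 90759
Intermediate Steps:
S(W, j) = -2 (S(W, j) = -2*(W + j)/(j + W) = -2*(W + j)/(W + j) = -2*1 = -2)
90761 + S(-232, -5*(-57)) = 90761 - 2 = 90759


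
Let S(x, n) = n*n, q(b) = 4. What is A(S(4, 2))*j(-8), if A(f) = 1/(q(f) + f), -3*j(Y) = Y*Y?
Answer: -8/3 ≈ -2.6667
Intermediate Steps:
j(Y) = -Y²/3 (j(Y) = -Y*Y/3 = -Y²/3)
S(x, n) = n²
A(f) = 1/(4 + f)
A(S(4, 2))*j(-8) = (-⅓*(-8)²)/(4 + 2²) = (-⅓*64)/(4 + 4) = -64/3/8 = (⅛)*(-64/3) = -8/3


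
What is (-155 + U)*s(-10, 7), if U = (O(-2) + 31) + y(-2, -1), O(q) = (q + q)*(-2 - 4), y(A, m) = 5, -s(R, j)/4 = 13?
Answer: 4940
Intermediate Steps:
s(R, j) = -52 (s(R, j) = -4*13 = -52)
O(q) = -12*q (O(q) = (2*q)*(-6) = -12*q)
U = 60 (U = (-12*(-2) + 31) + 5 = (24 + 31) + 5 = 55 + 5 = 60)
(-155 + U)*s(-10, 7) = (-155 + 60)*(-52) = -95*(-52) = 4940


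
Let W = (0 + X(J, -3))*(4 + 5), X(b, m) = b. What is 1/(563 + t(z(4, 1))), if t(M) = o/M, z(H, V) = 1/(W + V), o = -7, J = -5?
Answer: 1/871 ≈ 0.0011481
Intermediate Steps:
W = -45 (W = (0 - 5)*(4 + 5) = -5*9 = -45)
z(H, V) = 1/(-45 + V)
t(M) = -7/M
1/(563 + t(z(4, 1))) = 1/(563 - 7/(1/(-45 + 1))) = 1/(563 - 7/(1/(-44))) = 1/(563 - 7/(-1/44)) = 1/(563 - 7*(-44)) = 1/(563 + 308) = 1/871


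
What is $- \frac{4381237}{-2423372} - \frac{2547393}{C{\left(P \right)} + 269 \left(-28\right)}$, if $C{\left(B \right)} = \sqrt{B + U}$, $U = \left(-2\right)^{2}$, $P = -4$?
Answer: $\frac{110826434755}{325943534} \approx 340.02$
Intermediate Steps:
$U = 4$
$C{\left(B \right)} = \sqrt{4 + B}$ ($C{\left(B \right)} = \sqrt{B + 4} = \sqrt{4 + B}$)
$- \frac{4381237}{-2423372} - \frac{2547393}{C{\left(P \right)} + 269 \left(-28\right)} = - \frac{4381237}{-2423372} - \frac{2547393}{\sqrt{4 - 4} + 269 \left(-28\right)} = \left(-4381237\right) \left(- \frac{1}{2423372}\right) - \frac{2547393}{\sqrt{0} - 7532} = \frac{625891}{346196} - \frac{2547393}{0 - 7532} = \frac{625891}{346196} - \frac{2547393}{-7532} = \frac{625891}{346196} - - \frac{2547393}{7532} = \frac{625891}{346196} + \frac{2547393}{7532} = \frac{110826434755}{325943534}$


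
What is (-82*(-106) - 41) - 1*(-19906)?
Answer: 28557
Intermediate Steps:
(-82*(-106) - 41) - 1*(-19906) = (8692 - 41) + 19906 = 8651 + 19906 = 28557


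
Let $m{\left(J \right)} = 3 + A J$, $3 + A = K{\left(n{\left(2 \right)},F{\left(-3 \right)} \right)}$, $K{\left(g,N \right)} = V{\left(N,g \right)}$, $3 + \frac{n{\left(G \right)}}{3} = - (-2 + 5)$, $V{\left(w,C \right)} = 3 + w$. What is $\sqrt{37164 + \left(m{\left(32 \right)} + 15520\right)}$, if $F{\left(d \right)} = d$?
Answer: $\sqrt{52591} \approx 229.33$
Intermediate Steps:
$n{\left(G \right)} = -18$ ($n{\left(G \right)} = -9 + 3 \left(- (-2 + 5)\right) = -9 + 3 \left(\left(-1\right) 3\right) = -9 + 3 \left(-3\right) = -9 - 9 = -18$)
$K{\left(g,N \right)} = 3 + N$
$A = -3$ ($A = -3 + \left(3 - 3\right) = -3 + 0 = -3$)
$m{\left(J \right)} = 3 - 3 J$
$\sqrt{37164 + \left(m{\left(32 \right)} + 15520\right)} = \sqrt{37164 + \left(\left(3 - 96\right) + 15520\right)} = \sqrt{37164 + \left(-93 + 15520\right)} = \sqrt{37164 + 15427} = \sqrt{52591}$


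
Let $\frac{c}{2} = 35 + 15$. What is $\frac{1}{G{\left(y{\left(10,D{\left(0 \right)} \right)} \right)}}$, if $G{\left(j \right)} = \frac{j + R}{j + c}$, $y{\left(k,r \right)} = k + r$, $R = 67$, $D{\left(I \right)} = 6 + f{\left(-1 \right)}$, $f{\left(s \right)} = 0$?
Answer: $\frac{116}{83} \approx 1.3976$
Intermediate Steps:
$c = 100$ ($c = 2 \left(35 + 15\right) = 2 \cdot 50 = 100$)
$D{\left(I \right)} = 6$ ($D{\left(I \right)} = 6 + 0 = 6$)
$G{\left(j \right)} = \frac{67 + j}{100 + j}$ ($G{\left(j \right)} = \frac{j + 67}{j + 100} = \frac{67 + j}{100 + j}$)
$\frac{1}{G{\left(y{\left(10,D{\left(0 \right)} \right)} \right)}} = \frac{1}{\frac{1}{100 + \left(10 + 6\right)} \left(67 + \left(10 + 6\right)\right)} = \frac{1}{\frac{1}{100 + 16} \left(67 + 16\right)} = \frac{1}{\frac{1}{116} \cdot 83} = \frac{1}{\frac{83}{116}} = \frac{116}{83}$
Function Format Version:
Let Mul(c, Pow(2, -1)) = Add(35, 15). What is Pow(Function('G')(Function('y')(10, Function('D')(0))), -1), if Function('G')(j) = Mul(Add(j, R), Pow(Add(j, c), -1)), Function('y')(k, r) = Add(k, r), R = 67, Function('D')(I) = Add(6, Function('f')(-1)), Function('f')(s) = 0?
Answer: Rational(116, 83) ≈ 1.3976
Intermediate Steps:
c = 100 (c = Mul(2, Add(35, 15)) = Mul(2, 50) = 100)
Function('D')(I) = 6 (Function('D')(I) = Add(6, 0) = 6)
Function('G')(j) = Mul(Pow(Add(100, j), -1), Add(67, j)) (Function('G')(j) = Mul(Add(j, 67), Pow(Add(j, 100), -1)) = Mul(Add(67, j), Pow(Add(100, j), -1)) = Mul(Pow(Add(100, j), -1), Add(67, j)))
Pow(Function('G')(Function('y')(10, Function('D')(0))), -1) = Pow(Mul(Pow(Add(100, Add(10, 6)), -1), Add(67, Add(10, 6))), -1) = Pow(Mul(Pow(Add(100, 16), -1), Add(67, 16)), -1) = Pow(Mul(Pow(116, -1), 83), -1) = Pow(Mul(Rational(1, 116), 83), -1) = Pow(Rational(83, 116), -1) = Rational(116, 83)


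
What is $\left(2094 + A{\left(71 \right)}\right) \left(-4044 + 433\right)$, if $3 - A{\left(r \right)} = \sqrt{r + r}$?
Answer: $-7572267 + 3611 \sqrt{142} \approx -7.5292 \cdot 10^{6}$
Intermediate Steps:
$A{\left(r \right)} = 3 - \sqrt{2} \sqrt{r}$ ($A{\left(r \right)} = 3 - \sqrt{r + r} = 3 - \sqrt{2 r} = 3 - \sqrt{2} \sqrt{r}$)
$\left(2094 + A{\left(71 \right)}\right) \left(-4044 + 433\right) = \left(2094 + \left(3 - \sqrt{2} \sqrt{71}\right)\right) \left(-4044 + 433\right) = \left(2094 + \left(3 - \sqrt{142}\right)\right) \left(-3611\right) = \left(2097 - \sqrt{142}\right) \left(-3611\right) = -7572267 + 3611 \sqrt{142}$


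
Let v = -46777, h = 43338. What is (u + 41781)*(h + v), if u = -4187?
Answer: -129285766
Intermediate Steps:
(u + 41781)*(h + v) = (-4187 + 41781)*(43338 - 46777) = 37594*(-3439) = -129285766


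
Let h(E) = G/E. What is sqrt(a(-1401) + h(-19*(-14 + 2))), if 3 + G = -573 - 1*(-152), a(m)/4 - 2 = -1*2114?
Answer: I*sqrt(27453594)/57 ≈ 91.923*I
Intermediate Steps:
a(m) = -8448 (a(m) = 8 + 4*(-1*2114) = 8 + 4*(-2114) = 8 - 8456 = -8448)
G = -424 (G = -3 + (-573 - 1*(-152)) = -3 + (-573 + 152) = -3 - 421 = -424)
h(E) = -424/E
sqrt(a(-1401) + h(-19*(-14 + 2))) = sqrt(-8448 - 424*(-1/(19*(-14 + 2)))) = sqrt(-8448 - 424/((-19*(-12)))) = sqrt(-8448 - 424/228) = sqrt(-8448 - 424*1/228) = sqrt(-8448 - 106/57) = sqrt(-481642/57) = I*sqrt(27453594)/57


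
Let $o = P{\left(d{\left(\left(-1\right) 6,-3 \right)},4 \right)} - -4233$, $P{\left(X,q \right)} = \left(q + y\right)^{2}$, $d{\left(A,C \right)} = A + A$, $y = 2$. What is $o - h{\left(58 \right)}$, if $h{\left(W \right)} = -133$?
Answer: $4402$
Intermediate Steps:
$d{\left(A,C \right)} = 2 A$
$P{\left(X,q \right)} = \left(2 + q\right)^{2}$ ($P{\left(X,q \right)} = \left(q + 2\right)^{2} = \left(2 + q\right)^{2}$)
$o = 4269$ ($o = \left(2 + 4\right)^{2} - -4233 = 6^{2} + 4233 = 36 + 4233 = 4269$)
$o - h{\left(58 \right)} = 4269 - -133 = 4269 + 133 = 4402$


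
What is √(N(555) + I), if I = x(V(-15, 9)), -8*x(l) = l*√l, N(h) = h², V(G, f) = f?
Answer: 3*√547594/4 ≈ 555.00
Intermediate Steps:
x(l) = -l^(3/2)/8 (x(l) = -l*√l/8 = -l^(3/2)/8)
I = -27/8 (I = -9^(3/2)/8 = -⅛*27 = -27/8 ≈ -3.3750)
√(N(555) + I) = √(555² - 27/8) = √(308025 - 27/8) = √(2464173/8) = 3*√547594/4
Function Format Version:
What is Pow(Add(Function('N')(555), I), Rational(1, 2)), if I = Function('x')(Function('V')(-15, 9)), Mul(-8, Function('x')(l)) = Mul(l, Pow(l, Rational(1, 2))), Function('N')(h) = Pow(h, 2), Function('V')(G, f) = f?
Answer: Mul(Rational(3, 4), Pow(547594, Rational(1, 2))) ≈ 555.00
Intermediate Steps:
Function('x')(l) = Mul(Rational(-1, 8), Pow(l, Rational(3, 2))) (Function('x')(l) = Mul(Rational(-1, 8), Mul(l, Pow(l, Rational(1, 2)))) = Mul(Rational(-1, 8), Pow(l, Rational(3, 2))))
I = Rational(-27, 8) (I = Mul(Rational(-1, 8), Pow(9, Rational(3, 2))) = Mul(Rational(-1, 8), 27) = Rational(-27, 8) ≈ -3.3750)
Pow(Add(Function('N')(555), I), Rational(1, 2)) = Pow(Add(Pow(555, 2), Rational(-27, 8)), Rational(1, 2)) = Pow(Add(308025, Rational(-27, 8)), Rational(1, 2)) = Pow(Rational(2464173, 8), Rational(1, 2)) = Mul(Rational(3, 4), Pow(547594, Rational(1, 2)))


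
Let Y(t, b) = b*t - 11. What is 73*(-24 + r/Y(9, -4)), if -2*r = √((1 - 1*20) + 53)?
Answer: -1752 + 73*√34/94 ≈ -1747.5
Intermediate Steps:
Y(t, b) = -11 + b*t
r = -√34/2 (r = -√((1 - 1*20) + 53)/2 = -√((1 - 20) + 53)/2 = -√(-19 + 53)/2 = -√34/2 ≈ -2.9155)
73*(-24 + r/Y(9, -4)) = 73*(-24 + (-√34/2)/(-11 - 4*9)) = 73*(-24 + (-√34/2)/(-11 - 36)) = 73*(-24 - √34/2/(-47)) = 73*(-24 - √34/2*(-1/47)) = 73*(-24 + √34/94) = -1752 + 73*√34/94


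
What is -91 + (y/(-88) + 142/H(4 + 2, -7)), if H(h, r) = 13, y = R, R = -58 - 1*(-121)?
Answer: -92427/1144 ≈ -80.793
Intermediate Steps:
R = 63 (R = -58 + 121 = 63)
y = 63
-91 + (y/(-88) + 142/H(4 + 2, -7)) = -91 + (63/(-88) + 142/13) = -91 + (63*(-1/88) + 142*(1/13)) = -91 + (-63/88 + 142/13) = -91 + 11677/1144 = -92427/1144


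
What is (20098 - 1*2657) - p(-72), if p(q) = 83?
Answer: 17358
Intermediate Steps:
(20098 - 1*2657) - p(-72) = (20098 - 1*2657) - 1*83 = (20098 - 2657) - 83 = 17441 - 83 = 17358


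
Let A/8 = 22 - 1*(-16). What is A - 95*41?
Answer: -3591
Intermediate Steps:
A = 304 (A = 8*(22 - 1*(-16)) = 8*(22 + 16) = 8*38 = 304)
A - 95*41 = 304 - 95*41 = 304 - 3895 = -3591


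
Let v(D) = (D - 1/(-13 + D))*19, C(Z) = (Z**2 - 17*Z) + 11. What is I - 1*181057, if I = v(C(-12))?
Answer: -60285675/346 ≈ -1.7424e+5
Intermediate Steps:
C(Z) = 11 + Z**2 - 17*Z
v(D) = -19/(-13 + D) + 19*D
I = 2360047/346 (I = 19*(-1 + (11 + (-12)**2 - 17*(-12))**2 - 13*(11 + (-12)**2 - 17*(-12)))/(-13 + (11 + (-12)**2 - 17*(-12))) = 19*(-1 + (11 + 144 + 204)**2 - 13*(11 + 144 + 204))/(-13 + (11 + 144 + 204)) = 19*(-1 + 359**2 - 13*359)/(-13 + 359) = 19*(-1 + 128881 - 4667)/346 = 19*(1/346)*124213 = 2360047/346 ≈ 6820.9)
I - 1*181057 = 2360047/346 - 1*181057 = 2360047/346 - 181057 = -60285675/346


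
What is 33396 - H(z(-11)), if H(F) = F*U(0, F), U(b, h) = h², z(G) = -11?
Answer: 34727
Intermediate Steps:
H(F) = F³ (H(F) = F*F² = F³)
33396 - H(z(-11)) = 33396 - 1*(-11)³ = 33396 - 1*(-1331) = 33396 + 1331 = 34727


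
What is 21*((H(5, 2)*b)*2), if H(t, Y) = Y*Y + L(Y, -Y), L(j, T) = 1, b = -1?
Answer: -210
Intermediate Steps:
H(t, Y) = 1 + Y**2 (H(t, Y) = Y*Y + 1 = Y**2 + 1 = 1 + Y**2)
21*((H(5, 2)*b)*2) = 21*(((1 + 2**2)*(-1))*2) = 21*(((1 + 4)*(-1))*2) = 21*((5*(-1))*2) = 21*(-5*2) = 21*(-10) = -210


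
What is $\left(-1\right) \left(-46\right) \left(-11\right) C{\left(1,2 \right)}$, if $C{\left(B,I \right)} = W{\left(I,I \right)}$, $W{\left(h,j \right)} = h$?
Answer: $-1012$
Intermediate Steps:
$C{\left(B,I \right)} = I$
$\left(-1\right) \left(-46\right) \left(-11\right) C{\left(1,2 \right)} = \left(-1\right) \left(-46\right) \left(-11\right) 2 = 46 \left(-11\right) 2 = \left(-506\right) 2 = -1012$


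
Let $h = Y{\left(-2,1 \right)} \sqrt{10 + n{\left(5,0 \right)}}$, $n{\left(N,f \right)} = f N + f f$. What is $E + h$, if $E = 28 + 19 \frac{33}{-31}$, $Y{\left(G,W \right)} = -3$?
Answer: $\frac{241}{31} - 3 \sqrt{10} \approx -1.7126$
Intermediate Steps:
$E = \frac{241}{31}$ ($E = 28 + 19 \cdot 33 \left(- \frac{1}{31}\right) = 28 + 19 \left(- \frac{33}{31}\right) = 28 - \frac{627}{31} = \frac{241}{31} \approx 7.7742$)
$n{\left(N,f \right)} = f^{2} + N f$ ($n{\left(N,f \right)} = N f + f^{2} = f^{2} + N f$)
$h = - 3 \sqrt{10}$ ($h = - 3 \sqrt{10 + 0 \left(5 + 0\right)} = - 3 \sqrt{10 + 0 \cdot 5} = - 3 \sqrt{10 + 0} = - 3 \sqrt{10} \approx -9.4868$)
$E + h = \frac{241}{31} - 3 \sqrt{10}$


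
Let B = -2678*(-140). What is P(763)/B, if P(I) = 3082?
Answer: 1541/187460 ≈ 0.0082204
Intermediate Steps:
B = 374920
P(763)/B = 3082/374920 = 3082*(1/374920) = 1541/187460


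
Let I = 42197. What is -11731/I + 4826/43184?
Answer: -151474391/911117624 ≈ -0.16625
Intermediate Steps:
-11731/I + 4826/43184 = -11731/42197 + 4826/43184 = -11731*1/42197 + 4826*(1/43184) = -11731/42197 + 2413/21592 = -151474391/911117624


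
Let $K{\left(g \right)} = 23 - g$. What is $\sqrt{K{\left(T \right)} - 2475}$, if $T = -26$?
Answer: $i \sqrt{2426} \approx 49.254 i$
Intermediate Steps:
$\sqrt{K{\left(T \right)} - 2475} = \sqrt{\left(23 - -26\right) - 2475} = \sqrt{\left(23 + 26\right) - 2475} = \sqrt{49 - 2475} = \sqrt{-2426} = i \sqrt{2426}$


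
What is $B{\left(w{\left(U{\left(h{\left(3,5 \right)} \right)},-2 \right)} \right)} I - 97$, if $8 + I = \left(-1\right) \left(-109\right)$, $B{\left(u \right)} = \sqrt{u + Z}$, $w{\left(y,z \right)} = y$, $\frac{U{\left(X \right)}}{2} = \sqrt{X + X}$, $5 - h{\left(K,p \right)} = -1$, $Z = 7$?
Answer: $-97 + 101 \sqrt{7 + 4 \sqrt{3}} \approx 279.94$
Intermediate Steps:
$h{\left(K,p \right)} = 6$ ($h{\left(K,p \right)} = 5 - -1 = 5 + 1 = 6$)
$U{\left(X \right)} = 2 \sqrt{2} \sqrt{X}$ ($U{\left(X \right)} = 2 \sqrt{X + X} = 2 \sqrt{2 X} = 2 \sqrt{2} \sqrt{X}$)
$B{\left(u \right)} = \sqrt{7 + u}$ ($B{\left(u \right)} = \sqrt{u + 7} = \sqrt{7 + u}$)
$I = 101$ ($I = -8 - -109 = -8 + 109 = 101$)
$B{\left(w{\left(U{\left(h{\left(3,5 \right)} \right)},-2 \right)} \right)} I - 97 = \sqrt{7 + 2 \sqrt{2} \sqrt{6}} \cdot 101 - 97 = \sqrt{7 + 4 \sqrt{3}} \cdot 101 - 97 = 101 \sqrt{7 + 4 \sqrt{3}} - 97 = -97 + 101 \sqrt{7 + 4 \sqrt{3}}$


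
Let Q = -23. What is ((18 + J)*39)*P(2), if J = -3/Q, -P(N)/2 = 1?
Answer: -32526/23 ≈ -1414.2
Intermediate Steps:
P(N) = -2 (P(N) = -2*1 = -2)
J = 3/23 (J = -3/(-23) = -3*(-1/23) = 3/23 ≈ 0.13043)
((18 + J)*39)*P(2) = ((18 + 3/23)*39)*(-2) = ((417/23)*39)*(-2) = (16263/23)*(-2) = -32526/23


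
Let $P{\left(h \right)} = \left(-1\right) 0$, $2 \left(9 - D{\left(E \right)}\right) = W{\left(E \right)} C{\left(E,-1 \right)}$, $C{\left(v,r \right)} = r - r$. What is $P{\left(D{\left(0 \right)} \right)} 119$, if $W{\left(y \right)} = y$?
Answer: $0$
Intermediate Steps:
$C{\left(v,r \right)} = 0$
$D{\left(E \right)} = 9$ ($D{\left(E \right)} = 9 - \frac{E 0}{2} = 9 - 0 = 9 + 0 = 9$)
$P{\left(h \right)} = 0$
$P{\left(D{\left(0 \right)} \right)} 119 = 0 \cdot 119 = 0$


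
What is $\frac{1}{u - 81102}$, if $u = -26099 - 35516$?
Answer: $- \frac{1}{142717} \approx -7.0069 \cdot 10^{-6}$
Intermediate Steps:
$u = -61615$
$\frac{1}{u - 81102} = \frac{1}{-61615 - 81102} = \frac{1}{-142717} = - \frac{1}{142717}$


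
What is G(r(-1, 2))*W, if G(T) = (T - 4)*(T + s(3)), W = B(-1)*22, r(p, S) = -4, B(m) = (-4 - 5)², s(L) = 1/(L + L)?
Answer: 54648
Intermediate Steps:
s(L) = 1/(2*L)
B(m) = 81 (B(m) = (-9)² = 81)
W = 1782 (W = 81*22 = 1782)
G(T) = (-4 + T)*(⅙ + T) (G(T) = (T - 4)*(T + (½)/3) = (-4 + T)*(T + (½)*(⅓)) = (-4 + T)*(T + ⅙) = (-4 + T)*(⅙ + T))
G(r(-1, 2))*W = (-⅔ + (-4)² - 23/6*(-4))*1782 = (-⅔ + 16 + 46/3)*1782 = (92/3)*1782 = 54648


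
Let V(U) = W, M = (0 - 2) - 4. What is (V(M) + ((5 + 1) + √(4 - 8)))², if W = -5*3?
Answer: 77 - 36*I ≈ 77.0 - 36.0*I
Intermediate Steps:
W = -15
M = -6 (M = -2 - 4 = -6)
V(U) = -15
(V(M) + ((5 + 1) + √(4 - 8)))² = (-15 + ((5 + 1) + √(4 - 8)))² = (-15 + (6 + √(-4)))² = (-15 + (6 + 2*I))² = (-9 + 2*I)²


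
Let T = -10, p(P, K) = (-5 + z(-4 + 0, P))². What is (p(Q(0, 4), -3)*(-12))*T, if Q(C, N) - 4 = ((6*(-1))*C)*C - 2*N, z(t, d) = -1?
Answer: 4320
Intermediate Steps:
Q(C, N) = 4 - 6*C² - 2*N (Q(C, N) = 4 + (((6*(-1))*C)*C - 2*N) = 4 + ((-6*C)*C - 2*N) = 4 + (-6*C² - 2*N) = 4 - 6*C² - 2*N)
p(P, K) = 36 (p(P, K) = (-5 - 1)² = (-6)² = 36)
(p(Q(0, 4), -3)*(-12))*T = (36*(-12))*(-10) = -432*(-10) = 4320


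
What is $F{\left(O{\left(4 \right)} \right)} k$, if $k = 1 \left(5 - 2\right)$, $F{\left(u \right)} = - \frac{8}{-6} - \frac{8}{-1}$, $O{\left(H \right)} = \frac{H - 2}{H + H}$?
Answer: $28$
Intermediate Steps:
$O{\left(H \right)} = \frac{-2 + H}{2 H}$
$F{\left(u \right)} = \frac{28}{3}$ ($F{\left(u \right)} = \left(-8\right) \left(- \frac{1}{6}\right) - -8 = \frac{4}{3} + 8 = \frac{28}{3}$)
$k = 3$ ($k = 1 \cdot 3 = 3$)
$F{\left(O{\left(4 \right)} \right)} k = \frac{28}{3} \cdot 3 = 28$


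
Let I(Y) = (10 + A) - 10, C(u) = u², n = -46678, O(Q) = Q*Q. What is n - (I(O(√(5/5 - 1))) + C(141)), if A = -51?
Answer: -66508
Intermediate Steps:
O(Q) = Q²
I(Y) = -51 (I(Y) = (10 - 51) - 10 = -41 - 10 = -51)
n - (I(O(√(5/5 - 1))) + C(141)) = -46678 - (-51 + 141²) = -46678 - (-51 + 19881) = -46678 - 1*19830 = -46678 - 19830 = -66508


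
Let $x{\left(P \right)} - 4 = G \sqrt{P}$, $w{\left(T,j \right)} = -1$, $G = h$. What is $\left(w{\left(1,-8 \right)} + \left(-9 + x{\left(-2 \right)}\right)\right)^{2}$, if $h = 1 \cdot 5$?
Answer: $\left(6 - 5 i \sqrt{2}\right)^{2} \approx -14.0 - 84.853 i$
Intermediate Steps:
$h = 5$
$G = 5$
$x{\left(P \right)} = 4 + 5 \sqrt{P}$
$\left(w{\left(1,-8 \right)} + \left(-9 + x{\left(-2 \right)}\right)\right)^{2} = \left(-1 - \left(5 - 5 i \sqrt{2}\right)\right)^{2} = \left(-6 + 5 i \sqrt{2}\right)^{2}$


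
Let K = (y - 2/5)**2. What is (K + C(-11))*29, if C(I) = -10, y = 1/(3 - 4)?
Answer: -5829/25 ≈ -233.16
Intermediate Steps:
y = -1 (y = 1/(-1) = -1)
K = 49/25 (K = (-1 - 2/5)**2 = (-7/5)**2 = 49/25 ≈ 1.9600)
(K + C(-11))*29 = (49/25 - 10)*29 = -201/25*29 = -5829/25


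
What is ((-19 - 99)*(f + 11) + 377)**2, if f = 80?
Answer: 107350321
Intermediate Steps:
((-19 - 99)*(f + 11) + 377)**2 = ((-19 - 99)*(80 + 11) + 377)**2 = (-118*91 + 377)**2 = (-10738 + 377)**2 = (-10361)**2 = 107350321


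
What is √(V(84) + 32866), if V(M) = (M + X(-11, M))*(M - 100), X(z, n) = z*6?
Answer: √32578 ≈ 180.49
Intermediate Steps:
X(z, n) = 6*z
V(M) = (-100 + M)*(-66 + M) (V(M) = (M + 6*(-11))*(M - 100) = (M - 66)*(-100 + M) = (-66 + M)*(-100 + M) = (-100 + M)*(-66 + M))
√(V(84) + 32866) = √((6600 + 84² - 166*84) + 32866) = √((6600 + 7056 - 13944) + 32866) = √(-288 + 32866) = √32578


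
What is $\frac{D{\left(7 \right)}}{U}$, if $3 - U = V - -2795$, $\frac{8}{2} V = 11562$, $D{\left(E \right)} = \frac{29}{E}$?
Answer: $- \frac{58}{79555} \approx -0.00072906$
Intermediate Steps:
$V = \frac{5781}{2}$ ($V = \frac{1}{4} \cdot 11562 = \frac{5781}{2} \approx 2890.5$)
$U = - \frac{11365}{2}$ ($U = 3 - \left(\frac{5781}{2} - -2795\right) = 3 - \left(\frac{5781}{2} + 2795\right) = 3 - \frac{11371}{2} = - \frac{11365}{2} \approx -5682.5$)
$\frac{D{\left(7 \right)}}{U} = \frac{29 \cdot \frac{1}{7}}{- \frac{11365}{2}} = 29 \cdot \frac{1}{7} \left(- \frac{2}{11365}\right) = \frac{29}{7} \left(- \frac{2}{11365}\right) = - \frac{58}{79555}$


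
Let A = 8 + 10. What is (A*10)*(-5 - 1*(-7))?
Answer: 360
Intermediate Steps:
A = 18
(A*10)*(-5 - 1*(-7)) = (18*10)*(-5 - 1*(-7)) = 180*(-5 + 7) = 180*2 = 360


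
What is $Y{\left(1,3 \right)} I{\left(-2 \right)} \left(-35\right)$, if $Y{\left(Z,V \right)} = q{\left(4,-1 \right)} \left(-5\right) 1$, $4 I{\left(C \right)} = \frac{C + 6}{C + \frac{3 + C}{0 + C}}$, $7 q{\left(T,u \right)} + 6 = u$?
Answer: $70$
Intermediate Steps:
$q{\left(T,u \right)} = - \frac{6}{7} + \frac{u}{7}$
$I{\left(C \right)} = \frac{6 + C}{4 \left(C + \frac{3 + C}{C}\right)}$ ($I{\left(C \right)} = \frac{\left(C + 6\right) \frac{1}{C + \frac{3 + C}{0 + C}}}{4} = \frac{\left(6 + C\right) \frac{1}{C + \frac{3 + C}{C}}}{4} = \frac{\frac{1}{C + \frac{3 + C}{C}} \left(6 + C\right)}{4} = \frac{6 + C}{4 \left(C + \frac{3 + C}{C}\right)}$)
$Y{\left(Z,V \right)} = 5$ ($Y{\left(Z,V \right)} = \left(- \frac{6}{7} + \frac{1}{7} \left(-1\right)\right) \left(-5\right) 1 = \left(- \frac{6}{7} - \frac{1}{7}\right) \left(-5\right) 1 = \left(-1\right) \left(-5\right) 1 = 5 \cdot 1 = 5$)
$Y{\left(1,3 \right)} I{\left(-2 \right)} \left(-35\right) = 5 \cdot \frac{1}{4} \left(-2\right) \frac{1}{3 - 2 + \left(-2\right)^{2}} \left(6 - 2\right) \left(-35\right) = 5 \cdot \frac{1}{4} \left(-2\right) \frac{1}{3 - 2 + 4} \cdot 4 \left(-35\right) = 5 \cdot \frac{1}{4} \left(-2\right) \frac{1}{5} \cdot 4 \left(-35\right) = 5 \left(- \frac{2}{5}\right) \left(-35\right) = \left(-2\right) \left(-35\right) = 70$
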